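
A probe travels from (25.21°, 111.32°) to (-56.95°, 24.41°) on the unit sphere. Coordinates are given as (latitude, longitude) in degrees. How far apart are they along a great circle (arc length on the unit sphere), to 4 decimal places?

1.9075

In radians: φ₁ = 0.4400, φ₂ = -0.9940, Δλ = -86.910° = -1.5169 rad.
Haversine: a = sin²(Δφ/2) + cos φ₁ cos φ₂ sin²(Δλ/2) = 0.4318 + (0.9048)(0.5454)(0.4730) = 0.66521.
Central angle c = 2·arcsin(√a) = 1.90755 rad.
On the unit sphere the arc length equals the central angle: 1.9075.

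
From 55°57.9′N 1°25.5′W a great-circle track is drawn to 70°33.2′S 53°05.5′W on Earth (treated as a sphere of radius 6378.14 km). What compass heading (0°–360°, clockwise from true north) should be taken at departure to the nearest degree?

200°

With φ₁ = 0.9768, φ₂ = -1.2314, Δλ = -0.9018 rad, the forward-azimuth formula gives
θ = atan2( sin Δλ cos φ₂ , cos φ₁ sin φ₂ − sin φ₁ cos φ₂ cos Δλ ) = atan2(-0.2612, -0.6989) = -159.51°.
Adding 360° brings this into [0°, 360°): 200°.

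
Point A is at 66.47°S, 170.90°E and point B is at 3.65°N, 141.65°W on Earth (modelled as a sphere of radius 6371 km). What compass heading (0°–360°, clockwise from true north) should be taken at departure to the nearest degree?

With φ₁ = -1.1601, φ₂ = 0.0637, Δλ = 0.8282 rad, the forward-azimuth formula gives
θ = atan2( sin Δλ cos φ₂ , cos φ₁ sin φ₂ − sin φ₁ cos φ₂ cos Δλ ) = atan2(0.7352, 0.6442) = 48.78°.
So the initial bearing is 49°.

49°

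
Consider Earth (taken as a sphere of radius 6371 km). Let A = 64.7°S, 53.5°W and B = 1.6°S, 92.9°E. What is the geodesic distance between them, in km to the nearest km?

In radians: φ₁ = -1.1292, φ₂ = -0.0279, Δλ = 146.400° = 2.5552 rad.
cos c = sin φ₁ sin φ₂ + cos φ₁ cos φ₂ cos Δλ = (-0.9041)(-0.0279) + (0.4274)(0.9996)(-0.8329) = -0.33057,
so c = arccos(-0.33057) = 1.90771 rad.
Distance = R·c = 6371 × 1.9077 ≈ 12154 km.

12154 km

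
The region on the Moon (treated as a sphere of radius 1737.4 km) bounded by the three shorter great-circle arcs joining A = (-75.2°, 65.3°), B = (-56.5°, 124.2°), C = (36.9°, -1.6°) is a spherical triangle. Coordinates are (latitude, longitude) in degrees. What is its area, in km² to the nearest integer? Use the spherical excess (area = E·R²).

2413613 km²

Side lengths (central angles): a = 2.4324, b = 2.0948, c = 0.4969 rad; semiperimeter s = 2.5121.
By l'Huilier's theorem, tan(E/4) = √[tan(s/2) tan((s−a)/2) tan((s−b)/2) tan((s−c)/2)], giving spherical excess E = 0.7996 rad.
Area = E·R² = 0.7996 × (1737.4)² ≈ 2413613 km².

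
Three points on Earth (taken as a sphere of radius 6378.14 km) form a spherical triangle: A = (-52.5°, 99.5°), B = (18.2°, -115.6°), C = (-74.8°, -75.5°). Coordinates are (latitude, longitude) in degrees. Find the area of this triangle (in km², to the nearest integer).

42325689 km²

Side lengths (central angles): a = 1.6819, b = 0.9190, c = 2.3759 rad; semiperimeter s = 2.4884.
By l'Huilier's theorem, tan(E/4) = √[tan(s/2) tan((s−a)/2) tan((s−b)/2) tan((s−c)/2)], giving spherical excess E = 1.0404 rad.
Area = E·R² = 1.0404 × (6378.14)² ≈ 42325689 km².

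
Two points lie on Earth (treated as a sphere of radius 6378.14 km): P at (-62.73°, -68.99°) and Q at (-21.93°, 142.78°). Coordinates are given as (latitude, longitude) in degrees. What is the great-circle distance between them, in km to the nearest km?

With latitudes φ₁ = -62.730°, φ₂ = -21.930° and longitude difference Δλ = -148.230°:
cos c = sin φ₁ sin φ₂ + cos φ₁ cos φ₂ cos Δλ = (-0.8889)(-0.3735) + (0.4582)(0.9276)(-0.8502) = -0.02938,
so c = arccos(-0.02938) = 1.60018 rad.
Distance = R·c = 6378.14 × 1.6002 ≈ 10206 km.

10206 km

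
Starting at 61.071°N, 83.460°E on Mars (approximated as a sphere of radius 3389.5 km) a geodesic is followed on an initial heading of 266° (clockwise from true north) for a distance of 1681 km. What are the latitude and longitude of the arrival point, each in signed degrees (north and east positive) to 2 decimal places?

48.91°, 37.21°

Angular distance δ = d/R = 1681/3389.5 = 0.49594 rad; initial bearing θ = 4.6426 rad.
sin φ₂ = sin φ₁ cos δ + cos φ₁ sin δ cos θ = (0.8752)(0.8795) + (0.4837)(0.4759)(-0.0698) = 0.7537, so φ₂ = 48.91°.
Δλ = atan2(sin θ sin δ cos φ₁, cos δ − sin φ₁ sin φ₂) = atan2(-0.2296, 0.2199) = -46.246°.
λ₂ = 83.460° − 46.246° = 37.21°.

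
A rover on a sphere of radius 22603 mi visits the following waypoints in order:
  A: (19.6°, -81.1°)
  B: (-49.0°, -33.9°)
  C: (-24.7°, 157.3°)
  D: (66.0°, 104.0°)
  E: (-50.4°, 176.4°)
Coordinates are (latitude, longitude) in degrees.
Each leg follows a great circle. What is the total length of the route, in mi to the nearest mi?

Leg A→B: central angle 1.4033 rad, distance 31717.8 mi.
Leg B→C: central angle 1.8435 rad, distance 41668.1 mi.
Leg C→D: central angle 1.7324 rad, distance 39157.5 mi.
Leg D→E: central angle 2.2466 rad, distance 50779.3 mi.
Total: 31717.8 + 41668.1 + 39157.5 + 50779.3 ≈ 163323 mi.

163323 mi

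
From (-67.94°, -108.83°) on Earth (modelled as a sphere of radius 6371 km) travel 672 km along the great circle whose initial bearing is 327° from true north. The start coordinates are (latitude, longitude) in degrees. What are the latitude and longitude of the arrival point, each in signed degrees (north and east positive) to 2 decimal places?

Angular distance δ = d/R = 672/6371 = 0.10548 rad; initial bearing θ = 5.7072 rad.
sin φ₂ = sin φ₁ cos δ + cos φ₁ sin δ cos θ = (-0.9268)(0.9944) + (0.3756)(0.1053)(0.8387) = -0.8885, so φ₂ = -62.68°.
Δλ = atan2(sin θ sin δ cos φ₁, cos δ − sin φ₁ sin φ₂) = atan2(-0.0215, 0.1710) = -7.178°.
λ₂ = -108.830° − 7.178° = -116.01°.

-62.68°, -116.01°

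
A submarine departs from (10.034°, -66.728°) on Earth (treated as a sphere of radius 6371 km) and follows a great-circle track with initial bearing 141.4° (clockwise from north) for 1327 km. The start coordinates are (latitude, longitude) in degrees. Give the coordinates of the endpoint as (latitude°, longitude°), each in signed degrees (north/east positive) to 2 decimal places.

Angular distance δ = d/R = 1327/6371 = 0.20829 rad; initial bearing θ = 2.4679 rad.
sin φ₂ = sin φ₁ cos δ + cos φ₁ sin δ cos θ = (0.1742)(0.9784) + (0.9847)(0.2068)(-0.7815) = 0.0113, so φ₂ = 0.65°.
Δλ = atan2(sin θ sin δ cos φ₁, cos δ − sin φ₁ sin φ₂) = atan2(0.1270, 0.9764) = 7.413°.
λ₂ = -66.728° + 7.413° = -59.32°.

0.65°, -59.32°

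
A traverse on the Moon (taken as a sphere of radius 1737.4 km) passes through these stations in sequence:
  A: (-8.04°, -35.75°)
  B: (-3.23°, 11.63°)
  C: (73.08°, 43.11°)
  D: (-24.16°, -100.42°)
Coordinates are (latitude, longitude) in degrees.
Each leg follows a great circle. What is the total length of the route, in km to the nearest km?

7685 km

Leg A→B: central angle 0.8267 rad, distance 1436.3 km.
Leg B→C: central angle 1.3757 rad, distance 2390.1 km.
Leg C→D: central angle 2.2207 rad, distance 3858.2 km.
Total: 1436.3 + 2390.1 + 3858.2 ≈ 7685 km.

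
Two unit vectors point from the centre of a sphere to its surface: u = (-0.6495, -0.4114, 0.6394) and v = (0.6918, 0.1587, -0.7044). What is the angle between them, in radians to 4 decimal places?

2.8765 rad

u·v = -0.9650; |u| = 1.0000, |v| = 1.0000.
cos θ = (u·v)/(|u||v|) = -0.9651, so θ = 2.8765 rad.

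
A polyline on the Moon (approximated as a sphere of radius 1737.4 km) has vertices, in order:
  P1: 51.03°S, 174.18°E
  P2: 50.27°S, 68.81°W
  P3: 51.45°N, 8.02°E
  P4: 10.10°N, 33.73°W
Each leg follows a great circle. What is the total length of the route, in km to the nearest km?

Leg P1→P2: central angle 1.1424 rad, distance 1984.9 km.
Leg P2→P3: central angle 2.1068 rad, distance 3660.4 km.
Leg P3→P4: central angle 0.9337 rad, distance 1622.2 km.
Total: 1984.9 + 3660.4 + 1622.2 ≈ 7267 km.

7267 km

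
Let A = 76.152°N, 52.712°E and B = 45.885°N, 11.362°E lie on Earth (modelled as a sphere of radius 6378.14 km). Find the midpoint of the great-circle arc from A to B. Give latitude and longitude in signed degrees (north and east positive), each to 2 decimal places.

The central angle between A and B is δ = 0.6056 rad.
With f = 0.5, the slerp weights are sin((1−f)δ)/sin δ = 0.5238 and sin(fδ)/sin δ = 0.5238.
Weighted sum of the unit vectors: (0.5238)·(0.1450,0.1904,0.9709) + (0.5238)·(0.6825,0.1371,0.7179) = (0.4335, 0.1716, 0.8847).
Converting back: φ = atan2(z, √(x²+y²)) = 62.21°, λ = atan2(y, x) = 21.60°.

62.21°, 21.60°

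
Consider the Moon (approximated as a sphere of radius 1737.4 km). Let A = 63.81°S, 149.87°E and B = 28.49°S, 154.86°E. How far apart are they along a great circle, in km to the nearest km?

1075 km

Let φ₁ = -1.1137 rad, φ₂ = -0.4972 rad, and Δλ = 0.0871 rad.
cos c = sin φ₁ sin φ₂ + cos φ₁ cos φ₂ cos Δλ = (-0.8973)(-0.4770) + (0.4413)(0.8789)(0.9962) = 0.81447,
so c = arccos(0.81447) = 0.61899 rad.
Distance = R·c = 1737.4 × 0.6190 ≈ 1075 km.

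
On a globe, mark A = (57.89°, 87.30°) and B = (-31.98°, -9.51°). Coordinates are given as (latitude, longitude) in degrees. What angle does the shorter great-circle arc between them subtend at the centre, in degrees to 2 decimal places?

120.14°

In radians: φ₁ = 1.0104, φ₂ = -0.5582, Δλ = -96.810° = -1.6897 rad.
Haversine: a = sin²(Δφ/2) + cos φ₁ cos φ₂ sin²(Δλ/2) = 0.4989 + (0.5315)(0.8482)(0.5593) = 0.75103.
Central angle c = 2·arcsin(√a) = 2.09679 rad.
So the angular separation is 120.14°.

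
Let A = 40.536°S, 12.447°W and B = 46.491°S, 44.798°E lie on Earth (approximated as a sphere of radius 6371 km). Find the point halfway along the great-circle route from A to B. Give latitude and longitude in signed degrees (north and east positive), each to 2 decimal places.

-47.23°, 14.63°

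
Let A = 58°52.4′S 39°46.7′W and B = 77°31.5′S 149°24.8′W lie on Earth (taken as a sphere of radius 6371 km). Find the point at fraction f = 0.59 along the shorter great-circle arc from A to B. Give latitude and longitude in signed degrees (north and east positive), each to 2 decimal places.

The central angle between A and B is δ = 0.6463 rad.
With f = 0.59, the slerp weights are sin((1−f)δ)/sin δ = 0.4349 and sin(fδ)/sin δ = 0.6179.
Weighted sum of the unit vectors: (0.4349)·(0.3973,-0.3307,-0.8560) + (0.6179)·(-0.1860,-0.1099,-0.9764) = (0.0579, -0.2118, -0.9756).
Converting back: φ = atan2(z, √(x²+y²)) = -77.32°, λ = atan2(y, x) = -74.72°.

-77.32°, -74.72°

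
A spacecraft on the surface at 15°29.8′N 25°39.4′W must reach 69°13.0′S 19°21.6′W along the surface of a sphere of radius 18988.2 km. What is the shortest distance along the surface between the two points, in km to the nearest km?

28114 km

Let φ₁ = 0.2705 rad, φ₂ = -1.2081 rad, and Δλ = 0.1099 rad.
cos c = sin φ₁ sin φ₂ + cos φ₁ cos φ₂ cos Δλ = (0.2672)(-0.9349) + (0.9636)(0.3548)(0.9940) = 0.09008,
so c = arccos(0.09008) = 1.48060 rad.
Distance = R·c = 18988.2 × 1.4806 ≈ 28114 km.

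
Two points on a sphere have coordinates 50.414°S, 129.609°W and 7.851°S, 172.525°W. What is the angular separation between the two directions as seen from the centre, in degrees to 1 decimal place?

With latitudes φ₁ = -50.414°, φ₂ = -7.851° and longitude difference Δλ = -42.916°:
cos c = sin φ₁ sin φ₂ + cos φ₁ cos φ₂ cos Δλ = (-0.7707)(-0.1366) + (0.6372)(0.9906)(0.7324) = 0.56758,
so c = arccos(0.56758) = 0.96723 rad.
So the angular separation is 55.4°.

55.4°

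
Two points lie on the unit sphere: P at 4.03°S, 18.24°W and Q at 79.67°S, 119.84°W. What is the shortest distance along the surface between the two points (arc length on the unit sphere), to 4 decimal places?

Let φ₁ = -0.0703 rad, φ₂ = -1.3905 rad, and Δλ = -1.7733 rad.
Haversine: a = sin²(Δφ/2) + cos φ₁ cos φ₂ sin²(Δλ/2) = 0.3760 + (0.9975)(0.1793)(0.6005) = 0.48341.
Central angle c = 2·arcsin(√a) = 1.53762 rad.
On the unit sphere the arc length equals the central angle: 1.5376.

1.5376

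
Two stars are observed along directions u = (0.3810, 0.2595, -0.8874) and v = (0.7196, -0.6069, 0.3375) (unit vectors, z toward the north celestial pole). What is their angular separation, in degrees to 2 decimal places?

u·v = -0.1828; |u| = 1.0000, |v| = 1.0000.
cos θ = (u·v)/(|u||v|) = -0.1828, so θ = 100.53°.

100.53°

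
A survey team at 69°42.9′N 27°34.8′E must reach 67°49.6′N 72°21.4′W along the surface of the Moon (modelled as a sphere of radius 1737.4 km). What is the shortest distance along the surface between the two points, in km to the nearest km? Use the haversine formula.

977 km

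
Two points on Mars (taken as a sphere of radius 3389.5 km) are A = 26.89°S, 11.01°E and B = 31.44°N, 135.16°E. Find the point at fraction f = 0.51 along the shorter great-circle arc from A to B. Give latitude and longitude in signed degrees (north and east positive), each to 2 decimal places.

5.55°, 71.81°

Central angle δ = 2.2957 rad. Interpolating on the sphere with fraction f = 0.51:
P = [sin((1−f)δ)·A + sin(fδ)·B] / sin δ = 1.2053·A + 1.2305·B in Cartesian coordinates,
giving P = (0.3108, 0.9456, 0.0967), i.e. latitude 5.55°, longitude 71.81°.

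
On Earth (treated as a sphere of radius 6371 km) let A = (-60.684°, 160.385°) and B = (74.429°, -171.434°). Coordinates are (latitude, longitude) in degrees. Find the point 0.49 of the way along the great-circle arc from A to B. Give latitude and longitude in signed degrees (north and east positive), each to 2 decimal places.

5.71°, 170.16°

Central angle δ = 2.3805 rad. Interpolating on the sphere with fraction f = 0.49:
P = [sin((1−f)δ)·A + sin(fδ)·B] / sin δ = 1.3586·A + 1.3329·B in Cartesian coordinates,
giving P = (-0.9804, 0.1700, 0.0994), i.e. latitude 5.71°, longitude 170.16°.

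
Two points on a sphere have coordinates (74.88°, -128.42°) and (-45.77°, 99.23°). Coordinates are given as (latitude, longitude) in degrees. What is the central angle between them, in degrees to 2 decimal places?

144.52°

Let φ₁ = 1.3069 rad, φ₂ = -0.7988 rad, and Δλ = -2.3099 rad.
Haversine: a = sin²(Δφ/2) + cos φ₁ cos φ₂ sin²(Δλ/2) = 0.7549 + (0.2608)(0.6975)(0.8368) = 0.90716.
Central angle c = 2·arcsin(√a) = 2.52234 rad.
So the angular separation is 144.52°.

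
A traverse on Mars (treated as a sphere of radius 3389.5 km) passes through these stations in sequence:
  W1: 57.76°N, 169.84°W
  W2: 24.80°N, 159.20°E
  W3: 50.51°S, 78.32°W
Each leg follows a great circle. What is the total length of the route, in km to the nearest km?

9996 km

Leg W1→W2: central angle 0.6919 rad, distance 2345.1 km.
Leg W2→W3: central angle 2.2571 rad, distance 7650.6 km.
Total: 2345.1 + 7650.6 ≈ 9996 km.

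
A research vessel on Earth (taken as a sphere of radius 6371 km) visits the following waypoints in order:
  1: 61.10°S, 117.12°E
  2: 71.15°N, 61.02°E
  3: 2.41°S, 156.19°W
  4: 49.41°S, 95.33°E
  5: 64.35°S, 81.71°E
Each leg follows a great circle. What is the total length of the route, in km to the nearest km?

Leg 1→2: central angle 2.4060 rad, distance 15328.5 km.
Leg 2→3: central angle 1.8722 rad, distance 11927.9 km.
Leg 3→4: central angle 1.7458 rad, distance 11122.6 km.
Leg 4→5: central angle 0.2899 rad, distance 1846.9 km.
Total: 15328.5 + 11927.9 + 11122.6 + 1846.9 ≈ 40226 km.

40226 km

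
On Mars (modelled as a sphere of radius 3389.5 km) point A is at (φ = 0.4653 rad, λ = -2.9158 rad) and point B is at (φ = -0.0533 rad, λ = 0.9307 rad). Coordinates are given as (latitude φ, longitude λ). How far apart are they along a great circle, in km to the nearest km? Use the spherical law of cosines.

With latitudes φ₁ = 26.660°, φ₂ = -3.054° and longitude difference Δλ = -139.612°:
cos c = sin φ₁ sin φ₂ + cos φ₁ cos φ₂ cos Δλ = (0.4487)(-0.0533) + (0.8937)(0.9986)(-0.7617) = -0.70363,
so c = arccos(-0.70363) = 2.35129 rad.
Distance = R·c = 3389.5 × 2.3513 ≈ 7970 km.

7970 km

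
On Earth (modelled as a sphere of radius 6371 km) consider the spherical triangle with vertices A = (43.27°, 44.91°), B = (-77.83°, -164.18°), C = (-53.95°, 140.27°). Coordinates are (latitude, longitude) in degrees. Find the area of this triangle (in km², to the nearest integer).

45060690 km²

Side lengths (central angles): a = 0.5345, b = 2.2071, c = 2.5051 rad; semiperimeter s = 2.6233.
By l'Huilier's theorem, tan(E/4) = √[tan(s/2) tan((s−a)/2) tan((s−b)/2) tan((s−c)/2)], giving spherical excess E = 1.1102 rad.
Area = E·R² = 1.1102 × (6371)² ≈ 45060690 km².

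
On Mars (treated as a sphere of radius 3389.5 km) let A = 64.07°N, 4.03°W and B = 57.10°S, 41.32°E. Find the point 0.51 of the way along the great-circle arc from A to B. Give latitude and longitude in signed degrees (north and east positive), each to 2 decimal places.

Central angle δ = 2.1996 rad. Interpolating on the sphere with fraction f = 0.51:
P = [sin((1−f)δ)·A + sin(fδ)·B] / sin δ = 1.0893·A + 1.1139·B in Cartesian coordinates,
giving P = (0.9295, 0.3660, 0.0443), i.e. latitude 2.54°, longitude 21.49°.

2.54°, 21.49°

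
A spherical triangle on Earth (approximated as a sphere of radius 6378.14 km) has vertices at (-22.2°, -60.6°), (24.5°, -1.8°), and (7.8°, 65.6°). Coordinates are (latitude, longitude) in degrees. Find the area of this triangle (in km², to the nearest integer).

Side lengths (central angles): a = 1.1563, b = 2.2056, c = 1.2873 rad; semiperimeter s = 2.3246.
By l'Huilier's theorem, tan(E/4) = √[tan(s/2) tan((s−a)/2) tan((s−b)/2) tan((s−c)/2)], giving spherical excess E = 0.8961 rad.
Area = E·R² = 0.8961 × (6378.14)² ≈ 36453971 km².

36453971 km²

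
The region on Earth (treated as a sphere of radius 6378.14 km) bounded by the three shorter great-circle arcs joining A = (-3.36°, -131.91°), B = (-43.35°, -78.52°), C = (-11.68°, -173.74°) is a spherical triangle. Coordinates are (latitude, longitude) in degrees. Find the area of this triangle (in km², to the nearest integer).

18319143 km²

Side lengths (central angles): a = 1.4965, b = 0.7373, c = 1.0779 rad; semiperimeter s = 1.6559.
By l'Huilier's theorem, tan(E/4) = √[tan(s/2) tan((s−a)/2) tan((s−b)/2) tan((s−c)/2)], giving spherical excess E = 0.4503 rad.
Area = E·R² = 0.4503 × (6378.14)² ≈ 18319143 km².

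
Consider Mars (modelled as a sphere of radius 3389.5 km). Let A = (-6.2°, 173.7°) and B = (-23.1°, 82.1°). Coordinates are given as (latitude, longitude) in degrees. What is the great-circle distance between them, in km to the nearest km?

5267 km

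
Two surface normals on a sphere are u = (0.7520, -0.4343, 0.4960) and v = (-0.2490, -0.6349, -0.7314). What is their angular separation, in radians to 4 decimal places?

u·v = -0.2743; |u| = 1.0001, |v| = 1.0000.
cos θ = (u·v)/(|u||v|) = -0.2743, so θ = 1.8486 rad.

1.8486 rad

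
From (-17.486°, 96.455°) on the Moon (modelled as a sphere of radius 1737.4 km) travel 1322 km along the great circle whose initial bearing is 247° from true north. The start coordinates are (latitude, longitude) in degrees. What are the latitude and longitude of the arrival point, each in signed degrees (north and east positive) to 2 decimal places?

-28.33°, 50.31°

Angular distance δ = d/R = 1322/1737.4 = 0.76091 rad; initial bearing θ = 4.3110 rad.
sin φ₂ = sin φ₁ cos δ + cos φ₁ sin δ cos θ = (-0.3005)(0.7242) + (0.9538)(0.6896)(-0.3907) = -0.4746, so φ₂ = -28.33°.
Δλ = atan2(sin θ sin δ cos φ₁, cos δ − sin φ₁ sin φ₂) = atan2(-0.6054, 0.5816) = -46.150°.
λ₂ = 96.455° − 46.150° = 50.31°.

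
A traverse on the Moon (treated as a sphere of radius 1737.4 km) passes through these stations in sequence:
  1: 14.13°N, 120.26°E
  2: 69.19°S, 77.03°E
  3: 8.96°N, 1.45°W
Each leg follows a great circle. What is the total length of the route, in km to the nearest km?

5550 km

Leg 1→2: central angle 1.5480 rad, distance 2689.4 km.
Leg 2→3: central angle 1.6464 rad, distance 2860.4 km.
Total: 2689.4 + 2860.4 ≈ 5550 km.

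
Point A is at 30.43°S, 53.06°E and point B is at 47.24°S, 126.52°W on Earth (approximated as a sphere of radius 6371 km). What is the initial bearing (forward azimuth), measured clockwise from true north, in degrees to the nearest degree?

180°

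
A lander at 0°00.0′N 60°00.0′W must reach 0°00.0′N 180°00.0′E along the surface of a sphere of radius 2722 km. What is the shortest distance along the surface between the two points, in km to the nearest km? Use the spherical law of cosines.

In radians: φ₁ = 0.0000, φ₂ = 0.0000, Δλ = -120.000° = -2.0944 rad.
cos c = sin φ₁ sin φ₂ + cos φ₁ cos φ₂ cos Δλ = (0.0000)(0.0000) + (1.0000)(1.0000)(-0.5000) = -0.50000,
so c = arccos(-0.50000) = 2.09440 rad.
Distance = R·c = 2722 × 2.0944 ≈ 5701 km.

5701 km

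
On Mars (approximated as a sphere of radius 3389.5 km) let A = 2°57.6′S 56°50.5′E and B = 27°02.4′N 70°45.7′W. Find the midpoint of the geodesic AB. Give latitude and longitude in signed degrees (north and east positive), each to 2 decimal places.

Central angle δ = 2.1727 rad. Interpolating on the sphere with fraction f = 0.5:
P = [sin((1−f)δ)·A + sin(fδ)·B] / sin δ = 1.0736·A + 1.0736·B in Cartesian coordinates,
giving P = (0.9015, -0.0053, 0.4327), i.e. latitude 25.64°, longitude -0.33°.

25.64°, -0.33°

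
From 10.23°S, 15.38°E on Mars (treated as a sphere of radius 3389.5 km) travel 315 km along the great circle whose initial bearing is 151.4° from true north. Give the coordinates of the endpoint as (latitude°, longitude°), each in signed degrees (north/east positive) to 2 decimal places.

-14.89°, 18.01°

Angular distance δ = d/R = 315/3389.5 = 0.09293 rad; initial bearing θ = 2.6424 rad.
sin φ₂ = sin φ₁ cos δ + cos φ₁ sin δ cos θ = (-0.1776)(0.9957) + (0.9841)(0.0928)(-0.8780) = -0.2570, so φ₂ = -14.89°.
Δλ = atan2(sin θ sin δ cos φ₁, cos δ − sin φ₁ sin φ₂) = atan2(0.0437, 0.9500) = 2.635°.
λ₂ = 15.380° + 2.635° = 18.01°.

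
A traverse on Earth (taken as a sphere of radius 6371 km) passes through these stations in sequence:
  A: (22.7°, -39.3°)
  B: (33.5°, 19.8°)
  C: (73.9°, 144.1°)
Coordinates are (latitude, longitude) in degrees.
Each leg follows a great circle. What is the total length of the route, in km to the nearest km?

13229 km

Leg A→B: central angle 0.9172 rad, distance 5843.4 km.
Leg B→C: central angle 1.1593 rad, distance 7385.9 km.
Total: 5843.4 + 7385.9 ≈ 13229 km.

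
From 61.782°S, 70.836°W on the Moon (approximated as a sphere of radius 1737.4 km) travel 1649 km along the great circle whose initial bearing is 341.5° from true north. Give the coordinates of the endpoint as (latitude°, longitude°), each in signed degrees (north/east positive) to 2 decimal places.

Angular distance δ = d/R = 1649/1737.4 = 0.94912 rad; initial bearing θ = 5.9603 rad.
sin φ₂ = sin φ₁ cos δ + cos φ₁ sin δ cos θ = (-0.8812)(0.5824) + (0.4728)(0.8129)(0.9483) = -0.1487, so φ₂ = -8.55°.
Δλ = atan2(sin θ sin δ cos φ₁, cos δ − sin φ₁ sin φ₂) = atan2(-0.1220, 0.4514) = -15.120°.
λ₂ = -70.836° − 15.120° = -85.96°.

-8.55°, -85.96°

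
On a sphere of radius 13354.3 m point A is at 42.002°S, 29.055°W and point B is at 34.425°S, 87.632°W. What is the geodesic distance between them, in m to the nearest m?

10662 m

Let φ₁ = -0.7331 rad, φ₂ = -0.6008 rad, and Δλ = -1.0224 rad.
cos c = sin φ₁ sin φ₂ + cos φ₁ cos φ₂ cos Δλ = (-0.6692)(-0.5653) + (0.7431)(0.8249)(0.5214) = 0.69787,
so c = arccos(0.69787) = 0.79838 rad.
Distance = R·c = 13354.3 × 0.7984 ≈ 10662 m.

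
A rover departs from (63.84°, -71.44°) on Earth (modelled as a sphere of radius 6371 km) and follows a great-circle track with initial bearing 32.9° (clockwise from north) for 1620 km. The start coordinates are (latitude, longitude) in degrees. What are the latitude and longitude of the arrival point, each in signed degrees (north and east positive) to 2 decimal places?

74.12°, -41.49°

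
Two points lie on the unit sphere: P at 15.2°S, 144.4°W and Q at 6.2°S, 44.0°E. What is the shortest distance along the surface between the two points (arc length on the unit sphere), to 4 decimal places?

2.7408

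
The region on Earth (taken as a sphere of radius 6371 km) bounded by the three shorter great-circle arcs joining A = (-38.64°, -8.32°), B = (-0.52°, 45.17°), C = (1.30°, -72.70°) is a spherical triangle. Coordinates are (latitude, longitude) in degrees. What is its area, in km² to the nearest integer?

32415986 km²

Side lengths (central angles): a = 2.0573, b = 1.2414, c = 1.0811 rad; semiperimeter s = 2.1899.
By l'Huilier's theorem, tan(E/4) = √[tan(s/2) tan((s−a)/2) tan((s−b)/2) tan((s−c)/2)], giving spherical excess E = 0.7986 rad.
Area = E·R² = 0.7986 × (6371)² ≈ 32415986 km².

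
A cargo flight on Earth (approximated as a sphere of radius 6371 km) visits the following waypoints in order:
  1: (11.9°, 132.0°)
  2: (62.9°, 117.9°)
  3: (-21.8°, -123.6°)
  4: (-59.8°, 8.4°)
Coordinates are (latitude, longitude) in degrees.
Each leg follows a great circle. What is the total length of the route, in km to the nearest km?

Leg 1→2: central angle 0.9073 rad, distance 5780.3 km.
Leg 2→3: central angle 2.1323 rad, distance 13584.6 km.
Leg 3→4: central angle 1.5623 rad, distance 9953.7 km.
Total: 5780.3 + 13584.6 + 9953.7 ≈ 29319 km.

29319 km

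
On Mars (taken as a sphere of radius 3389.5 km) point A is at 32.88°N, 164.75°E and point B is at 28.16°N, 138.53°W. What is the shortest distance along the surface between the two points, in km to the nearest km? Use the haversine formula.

2870 km

In radians: φ₁ = 0.5739, φ₂ = 0.4915, Δλ = 56.720° = 0.9900 rad.
Haversine: a = sin²(Δφ/2) + cos φ₁ cos φ₂ sin²(Δλ/2) = 0.0017 + (0.8398)(0.8816)(0.2256) = 0.16876.
Central angle c = 2·arcsin(√a) = 0.84666 rad.
Distance = R·c = 3389.5 × 0.8467 ≈ 2870 km.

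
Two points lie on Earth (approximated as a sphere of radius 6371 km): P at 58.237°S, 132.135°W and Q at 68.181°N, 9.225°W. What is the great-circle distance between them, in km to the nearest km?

17078 km

Let φ₁ = -1.0164 rad, φ₂ = 1.1900 rad, and Δλ = 2.1452 rad.
Haversine: a = sin²(Δφ/2) + cos φ₁ cos φ₂ sin²(Δλ/2) = 0.7968 + (0.5264)(0.3717)(0.7717) = 0.94781.
Central angle c = 2·arcsin(√a) = 2.68063 rad.
Distance = R·c = 6371 × 2.6806 ≈ 17078 km.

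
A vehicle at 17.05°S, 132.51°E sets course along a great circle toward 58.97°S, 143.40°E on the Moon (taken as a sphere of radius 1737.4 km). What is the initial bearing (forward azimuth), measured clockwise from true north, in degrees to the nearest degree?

With φ₁ = -0.2976, φ₂ = -1.0292, Δλ = 0.1901 rad, the forward-azimuth formula gives
θ = atan2( sin Δλ cos φ₂ , cos φ₁ sin φ₂ − sin φ₁ cos φ₂ cos Δλ ) = atan2(0.0974, -0.6708) = 171.74°.
So the initial bearing is 172°.

172°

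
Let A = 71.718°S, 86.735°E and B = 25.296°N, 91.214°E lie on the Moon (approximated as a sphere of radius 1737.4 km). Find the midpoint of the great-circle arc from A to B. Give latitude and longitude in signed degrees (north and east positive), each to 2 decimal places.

Central angle δ = 1.6941 rad. Interpolating on the sphere with fraction f = 0.5:
P = [sin((1−f)δ)·A + sin(fδ)·B] / sin δ = 0.7551·A + 0.7551·B in Cartesian coordinates,
giving P = (-0.0010, 0.9190, -0.3943), i.e. latitude -23.22°, longitude 90.06°.

-23.22°, 90.06°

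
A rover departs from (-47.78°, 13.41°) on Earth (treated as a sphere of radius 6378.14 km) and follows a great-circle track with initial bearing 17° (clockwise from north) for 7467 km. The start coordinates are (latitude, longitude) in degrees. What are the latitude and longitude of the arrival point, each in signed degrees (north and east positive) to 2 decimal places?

17.66°, 29.83°

Angular distance δ = d/R = 7467/6378.14 = 1.17072 rad; initial bearing θ = 0.2967 rad.
sin φ₂ = sin φ₁ cos δ + cos φ₁ sin δ cos θ = (-0.7406)(0.3895) + (0.6720)(0.9210)(0.9563) = 0.3034, so φ₂ = 17.66°.
Δλ = atan2(sin θ sin δ cos φ₁, cos δ − sin φ₁ sin φ₂) = atan2(0.1810, 0.6142) = 16.416°.
λ₂ = 13.410° + 16.416° = 29.83°.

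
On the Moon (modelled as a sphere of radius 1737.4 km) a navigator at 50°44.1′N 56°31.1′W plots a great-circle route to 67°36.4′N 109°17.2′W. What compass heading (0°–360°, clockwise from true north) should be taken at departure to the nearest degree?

323°

With φ₁ = 0.8855, φ₂ = 1.1800, Δλ = -0.9210 rad, the forward-azimuth formula gives
θ = atan2( sin Δλ cos φ₂ , cos φ₁ sin φ₂ − sin φ₁ cos φ₂ cos Δλ ) = atan2(-0.3033, 0.4067) = -36.71°.
Adding 360° brings this into [0°, 360°): 323°.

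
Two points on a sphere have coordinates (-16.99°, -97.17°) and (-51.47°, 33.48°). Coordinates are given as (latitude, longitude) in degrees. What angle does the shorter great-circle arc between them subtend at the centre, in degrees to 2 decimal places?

99.18°

In radians: φ₁ = -0.2965, φ₂ = -0.8983, Δλ = 130.650° = 2.2803 rad.
cos c = sin φ₁ sin φ₂ + cos φ₁ cos φ₂ cos Δλ = (-0.2922)(-0.7823) + (0.9564)(0.6229)(-0.6514) = -0.15950,
so c = arccos(-0.15950) = 1.73098 rad.
So the angular separation is 99.18°.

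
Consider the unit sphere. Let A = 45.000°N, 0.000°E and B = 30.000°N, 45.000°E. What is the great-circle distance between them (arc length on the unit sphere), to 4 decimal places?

0.6656

With latitudes φ₁ = 45.000°, φ₂ = 30.000° and longitude difference Δλ = 45.000°:
cos c = sin φ₁ sin φ₂ + cos φ₁ cos φ₂ cos Δλ = (0.7071)(0.5000) + (0.7071)(0.8660)(0.7071) = 0.78657,
so c = arccos(0.78657) = 0.66557 rad.
On the unit sphere the arc length equals the central angle: 0.6656.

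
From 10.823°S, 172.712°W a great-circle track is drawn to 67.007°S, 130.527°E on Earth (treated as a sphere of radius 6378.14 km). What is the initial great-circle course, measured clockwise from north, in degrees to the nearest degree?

201°

Δλ = -56.761° = -0.9907 rad.
y = sin Δλ · cos φ₂ = (-0.8364)(0.3906) = -0.3267
x = cos φ₁ sin φ₂ − sin φ₁ cos φ₂ cos Δλ = (0.9822)(-0.9206) − (-0.1878)(0.3906)(0.5481) = -0.8640
θ = atan2(y, x) = -159.29°; adding 360° gives 201°.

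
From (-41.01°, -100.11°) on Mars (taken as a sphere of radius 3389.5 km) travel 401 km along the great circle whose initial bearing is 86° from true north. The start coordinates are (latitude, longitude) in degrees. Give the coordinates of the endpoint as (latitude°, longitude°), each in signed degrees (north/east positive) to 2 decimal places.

-40.20°, -91.24°

Angular distance δ = d/R = 401/3389.5 = 0.11831 rad; initial bearing θ = 1.5010 rad.
sin φ₂ = sin φ₁ cos δ + cos φ₁ sin δ cos θ = (-0.6562)(0.9930) + (0.7546)(0.1180)(0.0698) = -0.6454, so φ₂ = -40.20°.
Δλ = atan2(sin θ sin δ cos φ₁, cos δ − sin φ₁ sin φ₂) = atan2(0.0888, 0.5695) = 8.867°.
λ₂ = -100.110° + 8.867° = -91.24°.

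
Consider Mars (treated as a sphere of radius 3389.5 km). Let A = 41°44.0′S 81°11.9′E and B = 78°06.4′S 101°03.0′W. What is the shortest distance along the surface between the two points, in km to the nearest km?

With latitudes φ₁ = -41.733°, φ₂ = -78.107° and longitude difference Δλ = 177.752°:
cos c = sin φ₁ sin φ₂ + cos φ₁ cos φ₂ cos Δλ = (-0.6657)(-0.9785) + (0.7463)(0.2061)(-0.9992) = 0.49770,
so c = arccos(0.49770) = 1.04985 rad.
Distance = R·c = 3389.5 × 1.0499 ≈ 3558 km.

3558 km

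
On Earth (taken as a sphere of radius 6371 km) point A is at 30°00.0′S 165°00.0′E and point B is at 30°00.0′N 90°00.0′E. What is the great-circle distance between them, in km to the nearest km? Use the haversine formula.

Let φ₁ = -0.5236 rad, φ₂ = 0.5236 rad, and Δλ = -1.3090 rad.
Haversine: a = sin²(Δφ/2) + cos φ₁ cos φ₂ sin²(Δλ/2) = 0.2500 + (0.8660)(0.8660)(0.3706) = 0.52794.
Central angle c = 2·arcsin(√a) = 1.62671 rad.
Distance = R·c = 6371 × 1.6267 ≈ 10364 km.

10364 km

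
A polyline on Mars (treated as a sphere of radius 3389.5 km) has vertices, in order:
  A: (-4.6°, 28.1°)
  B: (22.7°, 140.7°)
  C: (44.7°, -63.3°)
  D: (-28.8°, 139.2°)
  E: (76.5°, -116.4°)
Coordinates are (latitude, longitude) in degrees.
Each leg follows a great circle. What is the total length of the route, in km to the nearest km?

29527 km

Leg A→B: central angle 1.9653 rad, distance 6661.3 km.
Leg B→C: central angle 1.9046 rad, distance 6455.5 km.
Leg C→D: central angle 2.7246 rad, distance 9235.2 km.
Leg D→E: central angle 2.1168 rad, distance 7175.1 km.
Total: 6661.3 + 6455.5 + 9235.2 + 7175.1 ≈ 29527 km.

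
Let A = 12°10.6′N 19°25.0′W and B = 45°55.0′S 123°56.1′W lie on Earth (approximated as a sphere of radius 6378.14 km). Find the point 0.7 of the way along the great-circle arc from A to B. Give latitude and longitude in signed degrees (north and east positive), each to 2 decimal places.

-38.06°, -80.73°

Central angle δ = 1.8986 rad. Interpolating on the sphere with fraction f = 0.7:
P = [sin((1−f)δ)·A + sin(fδ)·B] / sin δ = 0.5696·A + 1.0255·B in Cartesian coordinates,
giving P = (0.1268, -0.7771, -0.6165), i.e. latitude -38.06°, longitude -80.73°.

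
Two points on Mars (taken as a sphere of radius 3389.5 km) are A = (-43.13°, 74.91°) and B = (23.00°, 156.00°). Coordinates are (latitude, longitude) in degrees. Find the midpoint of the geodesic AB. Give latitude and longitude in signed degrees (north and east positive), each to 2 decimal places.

-13.09°, 121.10°

Central angle δ = 1.7346 rad. Interpolating on the sphere with fraction f = 0.5:
P = [sin((1−f)δ)·A + sin(fδ)·B] / sin δ = 0.7729·A + 0.7729·B in Cartesian coordinates,
giving P = (-0.5031, 0.8340, -0.2264), i.e. latitude -13.09°, longitude 121.10°.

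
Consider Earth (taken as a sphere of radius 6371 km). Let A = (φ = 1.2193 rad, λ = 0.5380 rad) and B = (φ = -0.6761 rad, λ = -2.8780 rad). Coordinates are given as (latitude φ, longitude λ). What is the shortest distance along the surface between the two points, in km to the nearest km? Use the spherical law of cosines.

In radians: φ₁ = 1.2193, φ₂ = -0.6761, Δλ = 164.278° = 2.8672 rad.
cos c = sin φ₁ sin φ₂ + cos φ₁ cos φ₂ cos Δλ = (0.9389)(-0.6258) + (0.3443)(0.7800)(-0.9626) = -0.84601,
so c = arccos(-0.84601) = 2.57925 rad.
Distance = R·c = 6371 × 2.5793 ≈ 16432 km.

16432 km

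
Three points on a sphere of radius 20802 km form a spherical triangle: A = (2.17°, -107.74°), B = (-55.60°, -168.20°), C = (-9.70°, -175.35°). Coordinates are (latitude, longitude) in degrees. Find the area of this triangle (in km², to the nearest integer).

245024248 km²

Side lengths (central angles): a = 0.8071, b = 1.1931, c = 1.3211 rad; semiperimeter s = 1.6606.
By l'Huilier's theorem, tan(E/4) = √[tan(s/2) tan((s−a)/2) tan((s−b)/2) tan((s−c)/2)], giving spherical excess E = 0.5662 rad.
Area = E·R² = 0.5662 × (20802)² ≈ 245024248 km².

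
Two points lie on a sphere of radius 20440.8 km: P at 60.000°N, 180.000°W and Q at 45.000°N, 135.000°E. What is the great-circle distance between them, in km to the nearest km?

10851 km

With latitudes φ₁ = 60.000°, φ₂ = 45.000° and longitude difference Δλ = -45.000°:
Haversine: a = sin²(Δφ/2) + cos φ₁ cos φ₂ sin²(Δλ/2) = 0.0170 + (0.5000)(0.7071)(0.1464) = 0.06881.
Central angle c = 2·arcsin(√a) = 0.53086 rad.
Distance = R·c = 20440.8 × 0.5309 ≈ 10851 km.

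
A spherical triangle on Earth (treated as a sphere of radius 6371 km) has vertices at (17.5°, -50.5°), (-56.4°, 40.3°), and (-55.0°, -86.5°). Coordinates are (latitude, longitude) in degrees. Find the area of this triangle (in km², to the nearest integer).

40371572 km²

Side lengths (central angles): a = 1.0562, b = 1.3733, c = 1.8316 rad; semiperimeter s = 2.1305.
By l'Huilier's theorem, tan(E/4) = √[tan(s/2) tan((s−a)/2) tan((s−b)/2) tan((s−c)/2)], giving spherical excess E = 0.9946 rad.
Area = E·R² = 0.9946 × (6371)² ≈ 40371572 km².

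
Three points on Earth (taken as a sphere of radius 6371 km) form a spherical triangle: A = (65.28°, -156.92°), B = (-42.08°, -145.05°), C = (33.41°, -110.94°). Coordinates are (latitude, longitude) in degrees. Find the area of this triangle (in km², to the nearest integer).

Side lengths (central angles): a = 1.4263, b = 0.7336, c = 1.8807 rad; semiperimeter s = 2.0204.
By l'Huilier's theorem, tan(E/4) = √[tan(s/2) tan((s−a)/2) tan((s−b)/2) tan((s−c)/2)], giving spherical excess E = 0.6341 rad.
Area = E·R² = 0.6341 × (6371)² ≈ 25737768 km².

25737768 km²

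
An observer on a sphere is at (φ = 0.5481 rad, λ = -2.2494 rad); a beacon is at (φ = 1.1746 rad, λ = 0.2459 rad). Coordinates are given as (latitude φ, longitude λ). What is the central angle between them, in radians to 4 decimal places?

1.3513 rad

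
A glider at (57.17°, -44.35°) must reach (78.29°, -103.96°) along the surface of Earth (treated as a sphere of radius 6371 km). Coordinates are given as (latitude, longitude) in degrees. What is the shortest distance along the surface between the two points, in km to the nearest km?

With latitudes φ₁ = 57.170°, φ₂ = 78.290° and longitude difference Δλ = -59.610°:
Haversine: a = sin²(Δφ/2) + cos φ₁ cos φ₂ sin²(Δλ/2) = 0.0336 + (0.5421)(0.2030)(0.2471) = 0.06077.
Central angle c = 2·arcsin(√a) = 0.49817 rad.
Distance = R·c = 6371 × 0.4982 ≈ 3174 km.

3174 km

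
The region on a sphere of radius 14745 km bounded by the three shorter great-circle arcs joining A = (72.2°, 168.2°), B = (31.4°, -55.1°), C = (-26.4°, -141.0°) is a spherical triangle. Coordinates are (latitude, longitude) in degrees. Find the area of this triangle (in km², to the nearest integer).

Side lengths (central angles): a = 1.7487, b = 1.8238, c = 1.2596 rad; semiperimeter s = 2.4161.
By l'Huilier's theorem, tan(E/4) = √[tan(s/2) tan((s−a)/2) tan((s−b)/2) tan((s−c)/2)], giving spherical excess E = 1.6124 rad.
Area = E·R² = 1.6124 × (14745)² ≈ 350550898 km².

350550898 km²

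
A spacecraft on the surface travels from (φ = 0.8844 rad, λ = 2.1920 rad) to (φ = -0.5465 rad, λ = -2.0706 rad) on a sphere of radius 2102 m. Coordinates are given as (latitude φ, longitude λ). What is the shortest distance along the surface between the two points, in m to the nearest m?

4755 m

Let φ₁ = 0.8844 rad, φ₂ = -0.5465 rad, and Δλ = 2.0206 rad.
cos c = sin φ₁ sin φ₂ + cos φ₁ cos φ₂ cos Δλ = (0.7735)(-0.5197) + (0.6338)(0.8543)(-0.4348) = -0.63741,
so c = arccos(-0.63741) = 2.26193 rad.
Distance = R·c = 2102 × 2.2619 ≈ 4755 m.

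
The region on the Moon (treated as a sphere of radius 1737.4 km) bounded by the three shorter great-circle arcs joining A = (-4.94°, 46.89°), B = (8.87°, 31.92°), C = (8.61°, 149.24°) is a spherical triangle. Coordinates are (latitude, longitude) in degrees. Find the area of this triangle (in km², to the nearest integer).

1207078 km²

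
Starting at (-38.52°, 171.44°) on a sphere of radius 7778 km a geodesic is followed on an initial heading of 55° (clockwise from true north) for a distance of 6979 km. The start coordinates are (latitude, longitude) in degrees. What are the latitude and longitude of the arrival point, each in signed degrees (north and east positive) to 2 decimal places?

-2.16°, -148.71°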